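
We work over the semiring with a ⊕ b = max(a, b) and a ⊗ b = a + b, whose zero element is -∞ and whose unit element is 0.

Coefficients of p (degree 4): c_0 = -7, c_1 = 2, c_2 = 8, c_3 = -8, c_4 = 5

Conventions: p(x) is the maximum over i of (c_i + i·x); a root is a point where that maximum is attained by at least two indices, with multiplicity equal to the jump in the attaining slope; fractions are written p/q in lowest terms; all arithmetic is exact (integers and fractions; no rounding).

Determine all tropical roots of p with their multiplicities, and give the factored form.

hull edge (i=0, c=-7) to (i=1, c=2): slope 9, span 1
hull edge (i=1, c=2) to (i=2, c=8): slope 6, span 1
hull edge (i=2, c=8) to (i=4, c=5): slope -3/2, span 2
Factored form: p(x) = 5 ⊗ (x ⊕ (-9)) ⊗ (x ⊕ (-6)) ⊗ (x ⊕ 3/2) ⊗ (x ⊕ 3/2)
Answer: roots = -9 (mult 1), -6 (mult 1), 3/2 (mult 2)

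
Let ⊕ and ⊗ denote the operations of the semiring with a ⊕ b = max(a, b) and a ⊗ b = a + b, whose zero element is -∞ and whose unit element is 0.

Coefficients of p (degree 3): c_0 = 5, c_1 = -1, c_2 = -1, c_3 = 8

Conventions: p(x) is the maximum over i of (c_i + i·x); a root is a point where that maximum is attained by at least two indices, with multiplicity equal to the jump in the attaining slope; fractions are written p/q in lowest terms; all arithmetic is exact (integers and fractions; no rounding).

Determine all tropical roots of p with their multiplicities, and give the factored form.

hull edge (i=0, c=5) to (i=3, c=8): slope 1, span 3
Factored form: p(x) = 8 ⊗ (x ⊕ (-1)) ⊗ (x ⊕ (-1)) ⊗ (x ⊕ (-1))
Answer: roots = -1 (mult 3)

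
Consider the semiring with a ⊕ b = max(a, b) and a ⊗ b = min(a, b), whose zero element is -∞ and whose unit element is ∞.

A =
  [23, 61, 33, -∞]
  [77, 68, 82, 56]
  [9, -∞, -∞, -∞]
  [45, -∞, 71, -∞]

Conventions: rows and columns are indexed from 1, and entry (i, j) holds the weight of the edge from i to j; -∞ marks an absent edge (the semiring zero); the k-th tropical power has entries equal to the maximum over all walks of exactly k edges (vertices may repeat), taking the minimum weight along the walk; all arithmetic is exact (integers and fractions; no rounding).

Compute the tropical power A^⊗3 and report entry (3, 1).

A^⊗2:
  [61, 61, 61, 56]
  [68, 68, 68, 56]
  [9, 9, 9, -∞]
  [23, 45, 33, -∞]
A^⊗3:
  [61, 61, 61, 56]
  [68, 68, 68, 56]
  [9, 9, 9, 9]
  [45, 45, 45, 45]
Key observation: the optimum is the walk 3->1->2->1, with weight 9 min 61 min 77 = 9.
Optimal value attained by: walk 3->1->2->1.
Answer: (A^⊗3)[3][1] = 9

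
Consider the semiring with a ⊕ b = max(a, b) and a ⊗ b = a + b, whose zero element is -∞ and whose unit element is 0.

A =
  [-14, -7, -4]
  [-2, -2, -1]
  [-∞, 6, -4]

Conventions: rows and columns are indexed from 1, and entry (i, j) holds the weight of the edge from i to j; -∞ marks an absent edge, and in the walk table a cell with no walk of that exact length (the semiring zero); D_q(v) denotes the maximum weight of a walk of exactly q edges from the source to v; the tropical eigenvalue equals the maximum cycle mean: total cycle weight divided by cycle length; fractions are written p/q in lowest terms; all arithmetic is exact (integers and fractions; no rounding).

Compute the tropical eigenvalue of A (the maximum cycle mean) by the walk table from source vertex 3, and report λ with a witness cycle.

q=0: [-∞, -∞, 0]
q=1: [-∞, 6, -4]
q=2: [4, 4, 5]
q=3: [2, 11, 3]
Optimal cycle mean attained by: cycle 2->3->2, total (-1) + 6, length 2.
Answer: λ = 5/2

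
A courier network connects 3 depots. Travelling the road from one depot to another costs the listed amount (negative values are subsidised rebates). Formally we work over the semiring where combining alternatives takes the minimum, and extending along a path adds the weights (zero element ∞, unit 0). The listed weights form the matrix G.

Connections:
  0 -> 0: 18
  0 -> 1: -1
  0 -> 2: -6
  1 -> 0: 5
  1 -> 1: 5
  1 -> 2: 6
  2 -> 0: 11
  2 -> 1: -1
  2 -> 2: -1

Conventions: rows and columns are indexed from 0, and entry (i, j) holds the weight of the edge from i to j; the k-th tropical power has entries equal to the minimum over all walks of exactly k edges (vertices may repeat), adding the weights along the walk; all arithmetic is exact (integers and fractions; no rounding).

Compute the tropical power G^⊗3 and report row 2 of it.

G^⊗2:
  [4, -7, -7]
  [10, 4, -1]
  [4, -2, -2]
G^⊗3:
  [-2, -8, -8]
  [9, -2, -2]
  [3, -3, -3]
Answer: row 2 of G^⊗3 = [3, -3, -3]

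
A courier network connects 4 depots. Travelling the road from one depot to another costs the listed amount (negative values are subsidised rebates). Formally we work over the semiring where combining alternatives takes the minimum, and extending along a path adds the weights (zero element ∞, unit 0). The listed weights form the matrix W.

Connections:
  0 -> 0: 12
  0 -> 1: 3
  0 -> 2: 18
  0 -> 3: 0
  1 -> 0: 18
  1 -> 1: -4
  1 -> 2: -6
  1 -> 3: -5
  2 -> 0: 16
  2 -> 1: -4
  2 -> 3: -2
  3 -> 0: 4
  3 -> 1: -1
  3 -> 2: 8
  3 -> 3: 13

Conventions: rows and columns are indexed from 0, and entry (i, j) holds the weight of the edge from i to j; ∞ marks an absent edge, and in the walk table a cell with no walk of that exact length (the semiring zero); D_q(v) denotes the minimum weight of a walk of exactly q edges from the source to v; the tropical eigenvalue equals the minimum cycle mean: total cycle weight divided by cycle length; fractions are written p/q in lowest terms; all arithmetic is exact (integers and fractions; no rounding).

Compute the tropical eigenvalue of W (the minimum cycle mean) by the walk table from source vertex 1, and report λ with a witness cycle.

q=0: [∞, 0, ∞, ∞]
q=1: [18, -4, -6, -5]
q=2: [-1, -10, -10, -9]
q=3: [-5, -14, -16, -15]
q=4: [-11, -20, -20, -19]
Optimal cycle mean attained by: cycle 1->2->1, total (-6) + (-4), length 2.
Answer: λ = -5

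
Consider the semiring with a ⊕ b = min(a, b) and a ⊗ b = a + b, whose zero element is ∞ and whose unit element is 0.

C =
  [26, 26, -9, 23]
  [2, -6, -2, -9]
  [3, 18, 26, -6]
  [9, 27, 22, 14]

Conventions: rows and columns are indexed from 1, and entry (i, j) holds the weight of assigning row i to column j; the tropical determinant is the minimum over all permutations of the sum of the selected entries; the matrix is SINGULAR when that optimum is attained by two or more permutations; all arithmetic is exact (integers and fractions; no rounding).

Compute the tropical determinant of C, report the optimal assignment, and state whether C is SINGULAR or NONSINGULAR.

σ = (1, 2, 3, 4): 26 + (-6) + 26 + 14 = 60
σ = (1, 2, 4, 3): 26 + (-6) + (-6) + 22 = 36
σ = (1, 3, 2, 4): 26 + (-2) + 18 + 14 = 56
σ = (1, 3, 4, 2): 26 + (-2) + (-6) + 27 = 45
σ = (1, 4, 2, 3): 26 + (-9) + 18 + 22 = 57
σ = (1, 4, 3, 2): 26 + (-9) + 26 + 27 = 70
σ = (2, 1, 3, 4): 26 + 2 + 26 + 14 = 68
σ = (2, 1, 4, 3): 26 + 2 + (-6) + 22 = 44
σ = (2, 3, 1, 4): 26 + (-2) + 3 + 14 = 41
σ = (2, 3, 4, 1): 26 + (-2) + (-6) + 9 = 27
σ = (2, 4, 1, 3): 26 + (-9) + 3 + 22 = 42
σ = (2, 4, 3, 1): 26 + (-9) + 26 + 9 = 52
σ = (3, 1, 2, 4): (-9) + 2 + 18 + 14 = 25
σ = (3, 1, 4, 2): (-9) + 2 + (-6) + 27 = 14
σ = (3, 2, 1, 4): (-9) + (-6) + 3 + 14 = 2
σ = (3, 2, 4, 1): (-9) + (-6) + (-6) + 9 = -12
σ = (3, 4, 1, 2): (-9) + (-9) + 3 + 27 = 12
σ = (3, 4, 2, 1): (-9) + (-9) + 18 + 9 = 9
σ = (4, 1, 2, 3): 23 + 2 + 18 + 22 = 65
σ = (4, 1, 3, 2): 23 + 2 + 26 + 27 = 78
σ = (4, 2, 1, 3): 23 + (-6) + 3 + 22 = 42
σ = (4, 2, 3, 1): 23 + (-6) + 26 + 9 = 52
σ = (4, 3, 1, 2): 23 + (-2) + 3 + 27 = 51
σ = (4, 3, 2, 1): 23 + (-2) + 18 + 9 = 48
Optimal value attained by: σ = (3, 2, 4, 1).
Answer: det⊕(C) = -12; verdict: NONSINGULAR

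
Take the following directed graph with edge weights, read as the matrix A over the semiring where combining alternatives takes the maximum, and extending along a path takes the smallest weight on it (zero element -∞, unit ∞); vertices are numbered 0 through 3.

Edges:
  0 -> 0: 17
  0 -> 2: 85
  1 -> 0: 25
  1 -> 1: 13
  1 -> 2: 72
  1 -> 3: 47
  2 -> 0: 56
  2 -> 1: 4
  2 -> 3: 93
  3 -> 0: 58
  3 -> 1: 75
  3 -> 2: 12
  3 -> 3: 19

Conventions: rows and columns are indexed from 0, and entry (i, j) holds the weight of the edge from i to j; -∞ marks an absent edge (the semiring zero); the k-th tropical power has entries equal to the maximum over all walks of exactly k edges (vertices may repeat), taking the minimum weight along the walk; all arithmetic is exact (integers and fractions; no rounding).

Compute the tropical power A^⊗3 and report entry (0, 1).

A^⊗2:
  [56, 4, 17, 85]
  [56, 47, 25, 72]
  [58, 75, 56, 19]
  [25, 19, 72, 47]
A^⊗3:
  [58, 75, 56, 19]
  [58, 72, 56, 47]
  [56, 19, 72, 56]
  [56, 47, 25, 72]
Key observation: the optimum is the walk 0->2->3->1, with weight 85 min 93 min 75 = 75.
Optimal value attained by: walk 0->2->3->1.
Answer: (A^⊗3)[0][1] = 75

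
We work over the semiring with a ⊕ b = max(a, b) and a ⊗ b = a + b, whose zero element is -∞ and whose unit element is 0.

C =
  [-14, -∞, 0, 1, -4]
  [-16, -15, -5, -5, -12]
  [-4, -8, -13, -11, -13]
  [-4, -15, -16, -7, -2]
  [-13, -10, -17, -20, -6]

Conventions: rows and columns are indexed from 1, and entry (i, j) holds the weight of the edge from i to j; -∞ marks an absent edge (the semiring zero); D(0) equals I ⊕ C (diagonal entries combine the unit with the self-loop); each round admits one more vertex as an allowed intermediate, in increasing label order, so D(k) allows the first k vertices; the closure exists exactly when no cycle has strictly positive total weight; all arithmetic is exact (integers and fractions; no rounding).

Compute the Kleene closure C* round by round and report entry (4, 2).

D(0):
  [0, -∞, 0, 1, -4]
  [-16, 0, -5, -5, -12]
  [-4, -8, 0, -11, -13]
  [-4, -15, -16, 0, -2]
  [-13, -10, -17, -20, 0]
D(1):
  [0, -∞, 0, 1, -4]
  [-16, 0, -5, -5, -12]
  [-4, -8, 0, -3, -8]
  [-4, -15, -4, 0, -2]
  [-13, -10, -13, -12, 0]
D(2):
  [0, -∞, 0, 1, -4]
  [-16, 0, -5, -5, -12]
  [-4, -8, 0, -3, -8]
  [-4, -15, -4, 0, -2]
  [-13, -10, -13, -12, 0]
D(3):
  [0, -8, 0, 1, -4]
  [-9, 0, -5, -5, -12]
  [-4, -8, 0, -3, -8]
  [-4, -12, -4, 0, -2]
  [-13, -10, -13, -12, 0]
D(4):
  [0, -8, 0, 1, -1]
  [-9, 0, -5, -5, -7]
  [-4, -8, 0, -3, -5]
  [-4, -12, -4, 0, -2]
  [-13, -10, -13, -12, 0]
D(5):
  [0, -8, 0, 1, -1]
  [-9, 0, -5, -5, -7]
  [-4, -8, 0, -3, -5]
  [-4, -12, -4, 0, -2]
  [-13, -10, -13, -12, 0]
Answer: C*[4][2] = -12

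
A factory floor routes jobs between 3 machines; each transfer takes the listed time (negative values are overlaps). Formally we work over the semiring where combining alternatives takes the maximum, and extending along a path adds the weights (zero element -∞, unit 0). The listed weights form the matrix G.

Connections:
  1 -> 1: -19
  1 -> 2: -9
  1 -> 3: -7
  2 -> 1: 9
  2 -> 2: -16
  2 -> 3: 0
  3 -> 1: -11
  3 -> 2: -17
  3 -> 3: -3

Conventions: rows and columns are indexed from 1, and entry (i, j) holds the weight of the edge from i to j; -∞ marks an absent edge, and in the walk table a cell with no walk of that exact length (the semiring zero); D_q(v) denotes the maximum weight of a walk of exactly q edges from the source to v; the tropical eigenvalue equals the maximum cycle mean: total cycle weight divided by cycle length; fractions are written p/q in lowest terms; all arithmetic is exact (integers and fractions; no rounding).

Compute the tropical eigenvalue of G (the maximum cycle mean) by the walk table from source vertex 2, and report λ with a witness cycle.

q=0: [-∞, 0, -∞]
q=1: [9, -16, 0]
q=2: [-7, 0, 2]
q=3: [9, -15, 0]
Optimal cycle mean attained by: cycle 1->2->1, total (-9) + 9, length 2.
Answer: λ = 0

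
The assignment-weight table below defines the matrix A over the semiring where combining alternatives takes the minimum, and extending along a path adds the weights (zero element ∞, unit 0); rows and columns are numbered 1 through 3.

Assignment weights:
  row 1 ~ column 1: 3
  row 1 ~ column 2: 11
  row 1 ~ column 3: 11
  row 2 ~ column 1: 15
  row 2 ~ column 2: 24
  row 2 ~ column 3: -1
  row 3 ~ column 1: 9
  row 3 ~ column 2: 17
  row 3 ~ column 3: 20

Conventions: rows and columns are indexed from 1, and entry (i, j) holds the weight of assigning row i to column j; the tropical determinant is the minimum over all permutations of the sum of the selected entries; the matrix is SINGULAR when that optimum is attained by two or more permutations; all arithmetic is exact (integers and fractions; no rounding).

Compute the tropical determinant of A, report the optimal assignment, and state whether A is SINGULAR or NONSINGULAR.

σ = (1, 2, 3): 3 + 24 + 20 = 47
σ = (1, 3, 2): 3 + (-1) + 17 = 19
σ = (2, 1, 3): 11 + 15 + 20 = 46
σ = (2, 3, 1): 11 + (-1) + 9 = 19
σ = (3, 1, 2): 11 + 15 + 17 = 43
σ = (3, 2, 1): 11 + 24 + 9 = 44
Optimal value attained by: σ = (1, 3, 2).
Answer: det⊕(A) = 19; verdict: SINGULAR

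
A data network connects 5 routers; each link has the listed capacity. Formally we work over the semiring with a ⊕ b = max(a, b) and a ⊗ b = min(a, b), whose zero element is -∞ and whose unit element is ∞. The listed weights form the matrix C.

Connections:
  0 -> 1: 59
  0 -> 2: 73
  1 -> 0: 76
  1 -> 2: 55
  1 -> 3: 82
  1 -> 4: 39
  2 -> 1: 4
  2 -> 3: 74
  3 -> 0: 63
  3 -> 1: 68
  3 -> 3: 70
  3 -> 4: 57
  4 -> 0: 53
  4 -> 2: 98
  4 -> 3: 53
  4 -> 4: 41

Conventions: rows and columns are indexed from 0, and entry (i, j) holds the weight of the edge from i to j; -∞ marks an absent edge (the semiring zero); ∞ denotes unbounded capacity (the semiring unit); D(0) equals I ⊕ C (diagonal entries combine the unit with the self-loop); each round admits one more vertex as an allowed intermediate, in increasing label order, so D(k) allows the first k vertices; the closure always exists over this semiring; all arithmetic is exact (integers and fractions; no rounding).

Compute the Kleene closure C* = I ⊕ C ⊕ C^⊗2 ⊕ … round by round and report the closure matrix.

D(0):
  [∞, 59, 73, -∞, -∞]
  [76, ∞, 55, 82, 39]
  [-∞, 4, ∞, 74, -∞]
  [63, 68, -∞, ∞, 57]
  [53, -∞, 98, 53, ∞]
D(1):
  [∞, 59, 73, -∞, -∞]
  [76, ∞, 73, 82, 39]
  [-∞, 4, ∞, 74, -∞]
  [63, 68, 63, ∞, 57]
  [53, 53, 98, 53, ∞]
D(2):
  [∞, 59, 73, 59, 39]
  [76, ∞, 73, 82, 39]
  [4, 4, ∞, 74, 4]
  [68, 68, 68, ∞, 57]
  [53, 53, 98, 53, ∞]
D(3):
  [∞, 59, 73, 73, 39]
  [76, ∞, 73, 82, 39]
  [4, 4, ∞, 74, 4]
  [68, 68, 68, ∞, 57]
  [53, 53, 98, 74, ∞]
D(4):
  [∞, 68, 73, 73, 57]
  [76, ∞, 73, 82, 57]
  [68, 68, ∞, 74, 57]
  [68, 68, 68, ∞, 57]
  [68, 68, 98, 74, ∞]
D(5):
  [∞, 68, 73, 73, 57]
  [76, ∞, 73, 82, 57]
  [68, 68, ∞, 74, 57]
  [68, 68, 68, ∞, 57]
  [68, 68, 98, 74, ∞]
Answer: C* = [[∞, 68, 73, 73, 57], [76, ∞, 73, 82, 57], [68, 68, ∞, 74, 57], [68, 68, 68, ∞, 57], [68, 68, 98, 74, ∞]]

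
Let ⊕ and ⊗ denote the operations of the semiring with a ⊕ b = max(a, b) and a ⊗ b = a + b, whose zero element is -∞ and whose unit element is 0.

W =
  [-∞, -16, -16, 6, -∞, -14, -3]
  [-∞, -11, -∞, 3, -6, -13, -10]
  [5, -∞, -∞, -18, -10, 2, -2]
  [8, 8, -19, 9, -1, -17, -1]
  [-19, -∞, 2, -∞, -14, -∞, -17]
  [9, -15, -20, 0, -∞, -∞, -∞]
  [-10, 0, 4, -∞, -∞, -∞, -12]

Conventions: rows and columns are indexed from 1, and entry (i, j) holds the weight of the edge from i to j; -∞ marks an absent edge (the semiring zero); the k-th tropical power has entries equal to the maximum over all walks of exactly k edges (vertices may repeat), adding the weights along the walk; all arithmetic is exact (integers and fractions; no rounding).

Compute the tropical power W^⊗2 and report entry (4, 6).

W^⊗2:
  [14, 14, 1, 15, 5, -11, 5]
  [11, 11, -4, 12, 2, -14, 2]
  [11, -2, 2, 11, -19, -9, 2]
  [17, 17, 3, 18, 8, -5, 8]
  [7, -17, -12, -13, -8, 4, 0]
  [8, 8, -7, 15, -1, -5, 6]
  [9, -11, -8, 3, -6, 6, 2]
Key observation: the optimum is the walk 4->2->6, with weight 8 + (-13) = -5.
Optimal value attained by: walk 4->2->6.
Answer: (W^⊗2)[4][6] = -5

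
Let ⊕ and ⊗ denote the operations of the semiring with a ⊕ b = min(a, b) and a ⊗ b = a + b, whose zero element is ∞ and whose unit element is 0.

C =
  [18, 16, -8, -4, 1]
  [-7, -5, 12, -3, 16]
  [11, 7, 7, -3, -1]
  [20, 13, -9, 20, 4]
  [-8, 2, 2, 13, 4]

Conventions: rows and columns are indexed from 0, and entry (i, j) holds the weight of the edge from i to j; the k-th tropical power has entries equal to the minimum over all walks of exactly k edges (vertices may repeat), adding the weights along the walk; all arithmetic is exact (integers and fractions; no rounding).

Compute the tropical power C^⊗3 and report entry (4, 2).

C^⊗2:
  [-7, -1, -13, -11, -9]
  [-12, -10, -15, -11, -6]
  [-9, 1, -12, 4, 1]
  [-4, -2, -2, -12, -10]
  [-5, -3, -16, -12, -7]
C^⊗3:
  [-17, -7, -20, -16, -14]
  [-17, -15, -20, -18, -16]
  [-7, -5, -17, -15, -13]
  [-18, -8, -21, -8, -8]
  [-15, -9, -21, -19, -17]
Key observation: the optimum is the walk 4->0->3->2, with weight (-8) + (-4) + (-9) = -21.
Optimal value attained by: walk 4->0->3->2.
Answer: (C^⊗3)[4][2] = -21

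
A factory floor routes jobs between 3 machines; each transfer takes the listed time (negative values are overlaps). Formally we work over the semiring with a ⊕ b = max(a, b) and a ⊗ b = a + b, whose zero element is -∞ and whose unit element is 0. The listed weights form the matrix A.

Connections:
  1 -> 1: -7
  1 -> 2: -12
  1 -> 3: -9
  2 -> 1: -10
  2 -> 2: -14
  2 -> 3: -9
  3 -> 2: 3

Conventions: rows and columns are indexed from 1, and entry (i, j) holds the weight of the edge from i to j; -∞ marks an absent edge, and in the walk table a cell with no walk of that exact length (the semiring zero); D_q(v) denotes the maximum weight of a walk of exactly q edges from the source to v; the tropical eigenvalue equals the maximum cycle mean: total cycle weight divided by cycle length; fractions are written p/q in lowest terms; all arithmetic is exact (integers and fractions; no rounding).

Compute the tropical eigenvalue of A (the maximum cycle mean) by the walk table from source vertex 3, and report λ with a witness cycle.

q=0: [-∞, -∞, 0]
q=1: [-∞, 3, -∞]
q=2: [-7, -11, -6]
q=3: [-14, -3, -16]
Optimal cycle mean attained by: cycle 2->3->2, total (-9) + 3, length 2.
Answer: λ = -3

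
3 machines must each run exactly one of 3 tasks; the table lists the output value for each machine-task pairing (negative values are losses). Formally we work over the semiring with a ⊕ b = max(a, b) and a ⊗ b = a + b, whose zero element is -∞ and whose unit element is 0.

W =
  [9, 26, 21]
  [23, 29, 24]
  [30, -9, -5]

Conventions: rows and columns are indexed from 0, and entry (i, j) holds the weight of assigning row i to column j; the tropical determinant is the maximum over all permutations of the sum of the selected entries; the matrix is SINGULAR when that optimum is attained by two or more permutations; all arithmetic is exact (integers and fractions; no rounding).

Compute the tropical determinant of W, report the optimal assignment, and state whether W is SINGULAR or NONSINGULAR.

σ = (0, 1, 2): 9 + 29 + (-5) = 33
σ = (0, 2, 1): 9 + 24 + (-9) = 24
σ = (1, 0, 2): 26 + 23 + (-5) = 44
σ = (1, 2, 0): 26 + 24 + 30 = 80
σ = (2, 0, 1): 21 + 23 + (-9) = 35
σ = (2, 1, 0): 21 + 29 + 30 = 80
Optimal value attained by: σ = (1, 2, 0).
Answer: det⊕(W) = 80; verdict: SINGULAR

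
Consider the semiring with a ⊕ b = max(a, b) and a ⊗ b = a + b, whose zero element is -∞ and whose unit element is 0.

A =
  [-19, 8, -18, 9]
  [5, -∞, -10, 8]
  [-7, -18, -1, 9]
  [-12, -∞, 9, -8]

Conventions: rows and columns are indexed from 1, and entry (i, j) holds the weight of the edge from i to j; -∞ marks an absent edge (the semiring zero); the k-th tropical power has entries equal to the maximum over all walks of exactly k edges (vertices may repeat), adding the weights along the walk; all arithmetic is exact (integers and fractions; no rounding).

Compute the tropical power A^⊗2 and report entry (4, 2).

A^⊗2:
  [13, -11, 18, 16]
  [-4, 13, 17, 14]
  [-3, 1, 18, 8]
  [2, -4, 8, 18]
Key observation: the optimum is the walk 4->1->2, with weight (-12) + 8 = -4.
Optimal value attained by: walk 4->1->2.
Answer: (A^⊗2)[4][2] = -4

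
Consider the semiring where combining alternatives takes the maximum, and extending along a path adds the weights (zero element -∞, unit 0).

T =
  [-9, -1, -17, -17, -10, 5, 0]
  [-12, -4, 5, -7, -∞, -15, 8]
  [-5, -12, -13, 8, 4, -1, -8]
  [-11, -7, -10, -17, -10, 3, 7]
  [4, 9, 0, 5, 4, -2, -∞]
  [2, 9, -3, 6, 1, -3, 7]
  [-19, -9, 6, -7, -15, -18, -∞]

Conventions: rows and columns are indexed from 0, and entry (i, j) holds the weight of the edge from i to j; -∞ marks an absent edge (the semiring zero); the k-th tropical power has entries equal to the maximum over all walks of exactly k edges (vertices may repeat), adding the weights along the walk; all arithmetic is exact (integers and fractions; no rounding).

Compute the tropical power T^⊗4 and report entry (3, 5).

T^⊗2:
  [7, 14, 6, 11, 6, 2, 12]
  [0, -1, 14, 13, 9, 4, 4]
  [8, 13, 4, 9, 8, 11, 15]
  [5, 12, 13, 9, 4, 0, 10]
  [8, 13, 14, 9, 8, 9, 17]
  [5, 10, 14, 6, 5, 9, 17]
  [1, -6, -4, 14, 10, 5, 0]
T^⊗3:
  [10, 15, 19, 14, 10, 14, 22]
  [13, 18, 10, 22, 18, 16, 20]
  [13, 20, 21, 17, 12, 13, 21]
  [8, 13, 17, 21, 17, 12, 20]
  [12, 18, 23, 22, 18, 13, 21]
  [11, 18, 23, 22, 18, 13, 18]
  [14, 19, 10, 15, 14, 17, 21]
T^⊗4:
  [16, 23, 28, 27, 23, 18, 23]
  [22, 27, 26, 23, 22, 25, 29]
  [16, 22, 27, 29, 25, 20, 28]
  [21, 26, 26, 25, 21, 24, 28]
  [22, 27, 27, 31, 27, 25, 29]
  [22, 27, 24, 31, 27, 25, 29]
  [19, 26, 27, 23, 18, 19, 27]
Key observation: the optimum is the walk 3->6->2->3->5, with weight 7 + 6 + 8 + 3 = 24.
Optimal value attained by: walk 3->6->2->3->5.
Answer: (T^⊗4)[3][5] = 24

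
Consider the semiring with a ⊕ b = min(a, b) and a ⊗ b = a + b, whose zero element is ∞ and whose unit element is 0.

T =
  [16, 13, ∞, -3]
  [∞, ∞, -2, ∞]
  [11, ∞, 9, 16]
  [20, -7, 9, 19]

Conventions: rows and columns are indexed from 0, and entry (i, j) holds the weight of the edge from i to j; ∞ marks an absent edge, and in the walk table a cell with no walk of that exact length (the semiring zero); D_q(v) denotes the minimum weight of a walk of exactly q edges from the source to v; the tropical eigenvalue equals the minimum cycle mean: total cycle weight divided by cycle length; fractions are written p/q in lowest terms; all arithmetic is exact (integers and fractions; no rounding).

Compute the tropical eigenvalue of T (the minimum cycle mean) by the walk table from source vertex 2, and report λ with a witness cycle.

q=0: [∞, ∞, 0, ∞]
q=1: [11, ∞, 9, 16]
q=2: [20, 9, 18, 8]
q=3: [28, 1, 7, 17]
q=4: [18, 10, -1, 23]
Optimal cycle mean attained by: cycle 0->3->1->2->0, total (-3) + (-7) + (-2) + 11, length 4.
Answer: λ = -1/4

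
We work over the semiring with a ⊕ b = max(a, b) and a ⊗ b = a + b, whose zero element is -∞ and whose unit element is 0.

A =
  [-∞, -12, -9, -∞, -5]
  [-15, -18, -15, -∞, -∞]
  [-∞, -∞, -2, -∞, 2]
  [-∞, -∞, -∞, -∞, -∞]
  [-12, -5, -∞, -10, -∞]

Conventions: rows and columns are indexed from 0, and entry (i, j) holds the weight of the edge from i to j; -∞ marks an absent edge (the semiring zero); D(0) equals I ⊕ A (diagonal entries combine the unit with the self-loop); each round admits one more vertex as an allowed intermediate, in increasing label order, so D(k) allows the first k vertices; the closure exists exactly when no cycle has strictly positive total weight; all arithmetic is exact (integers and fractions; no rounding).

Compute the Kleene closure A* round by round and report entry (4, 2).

D(0):
  [0, -12, -9, -∞, -5]
  [-15, 0, -15, -∞, -∞]
  [-∞, -∞, 0, -∞, 2]
  [-∞, -∞, -∞, 0, -∞]
  [-12, -5, -∞, -10, 0]
D(1):
  [0, -12, -9, -∞, -5]
  [-15, 0, -15, -∞, -20]
  [-∞, -∞, 0, -∞, 2]
  [-∞, -∞, -∞, 0, -∞]
  [-12, -5, -21, -10, 0]
D(2):
  [0, -12, -9, -∞, -5]
  [-15, 0, -15, -∞, -20]
  [-∞, -∞, 0, -∞, 2]
  [-∞, -∞, -∞, 0, -∞]
  [-12, -5, -20, -10, 0]
D(3):
  [0, -12, -9, -∞, -5]
  [-15, 0, -15, -∞, -13]
  [-∞, -∞, 0, -∞, 2]
  [-∞, -∞, -∞, 0, -∞]
  [-12, -5, -20, -10, 0]
D(4):
  [0, -12, -9, -∞, -5]
  [-15, 0, -15, -∞, -13]
  [-∞, -∞, 0, -∞, 2]
  [-∞, -∞, -∞, 0, -∞]
  [-12, -5, -20, -10, 0]
D(5):
  [0, -10, -9, -15, -5]
  [-15, 0, -15, -23, -13]
  [-10, -3, 0, -8, 2]
  [-∞, -∞, -∞, 0, -∞]
  [-12, -5, -20, -10, 0]
Answer: A*[4][2] = -20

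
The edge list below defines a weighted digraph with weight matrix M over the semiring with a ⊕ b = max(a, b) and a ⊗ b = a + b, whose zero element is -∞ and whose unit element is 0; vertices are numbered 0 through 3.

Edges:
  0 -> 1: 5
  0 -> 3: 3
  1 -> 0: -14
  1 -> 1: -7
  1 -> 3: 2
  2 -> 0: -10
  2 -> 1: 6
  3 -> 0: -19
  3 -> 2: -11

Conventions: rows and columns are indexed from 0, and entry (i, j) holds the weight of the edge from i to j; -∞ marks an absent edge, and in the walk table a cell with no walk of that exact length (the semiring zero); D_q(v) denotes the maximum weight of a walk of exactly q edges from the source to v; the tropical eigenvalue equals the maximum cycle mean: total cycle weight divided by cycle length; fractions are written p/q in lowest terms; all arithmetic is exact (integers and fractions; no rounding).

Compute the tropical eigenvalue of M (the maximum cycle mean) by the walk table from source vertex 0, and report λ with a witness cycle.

q=0: [0, -∞, -∞, -∞]
q=1: [-∞, 5, -∞, 3]
q=2: [-9, -2, -8, 7]
q=3: [-12, -2, -4, 0]
q=4: [-14, 2, -11, 0]
Optimal cycle mean attained by: cycle 1->3->2->1, total 2 + (-11) + 6, length 3.
Answer: λ = -1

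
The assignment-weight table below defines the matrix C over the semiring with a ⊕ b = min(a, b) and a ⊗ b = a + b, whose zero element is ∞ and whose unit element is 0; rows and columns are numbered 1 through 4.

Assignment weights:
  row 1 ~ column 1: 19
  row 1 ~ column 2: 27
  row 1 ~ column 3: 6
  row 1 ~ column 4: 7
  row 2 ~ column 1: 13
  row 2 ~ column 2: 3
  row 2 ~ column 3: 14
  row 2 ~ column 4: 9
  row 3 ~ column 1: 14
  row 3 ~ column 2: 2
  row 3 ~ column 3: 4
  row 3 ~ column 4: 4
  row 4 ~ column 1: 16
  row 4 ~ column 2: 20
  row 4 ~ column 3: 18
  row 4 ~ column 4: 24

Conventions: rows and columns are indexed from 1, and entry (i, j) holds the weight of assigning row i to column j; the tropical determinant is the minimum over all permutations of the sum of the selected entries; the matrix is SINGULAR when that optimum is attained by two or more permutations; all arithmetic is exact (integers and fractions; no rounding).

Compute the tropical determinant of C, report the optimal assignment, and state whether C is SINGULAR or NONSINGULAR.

σ = (1, 2, 3, 4): 19 + 3 + 4 + 24 = 50
σ = (1, 2, 4, 3): 19 + 3 + 4 + 18 = 44
σ = (1, 3, 2, 4): 19 + 14 + 2 + 24 = 59
σ = (1, 3, 4, 2): 19 + 14 + 4 + 20 = 57
σ = (1, 4, 2, 3): 19 + 9 + 2 + 18 = 48
σ = (1, 4, 3, 2): 19 + 9 + 4 + 20 = 52
σ = (2, 1, 3, 4): 27 + 13 + 4 + 24 = 68
σ = (2, 1, 4, 3): 27 + 13 + 4 + 18 = 62
σ = (2, 3, 1, 4): 27 + 14 + 14 + 24 = 79
σ = (2, 3, 4, 1): 27 + 14 + 4 + 16 = 61
σ = (2, 4, 1, 3): 27 + 9 + 14 + 18 = 68
σ = (2, 4, 3, 1): 27 + 9 + 4 + 16 = 56
σ = (3, 1, 2, 4): 6 + 13 + 2 + 24 = 45
σ = (3, 1, 4, 2): 6 + 13 + 4 + 20 = 43
σ = (3, 2, 1, 4): 6 + 3 + 14 + 24 = 47
σ = (3, 2, 4, 1): 6 + 3 + 4 + 16 = 29
σ = (3, 4, 1, 2): 6 + 9 + 14 + 20 = 49
σ = (3, 4, 2, 1): 6 + 9 + 2 + 16 = 33
σ = (4, 1, 2, 3): 7 + 13 + 2 + 18 = 40
σ = (4, 1, 3, 2): 7 + 13 + 4 + 20 = 44
σ = (4, 2, 1, 3): 7 + 3 + 14 + 18 = 42
σ = (4, 2, 3, 1): 7 + 3 + 4 + 16 = 30
σ = (4, 3, 1, 2): 7 + 14 + 14 + 20 = 55
σ = (4, 3, 2, 1): 7 + 14 + 2 + 16 = 39
Optimal value attained by: σ = (3, 2, 4, 1).
Answer: det⊕(C) = 29; verdict: NONSINGULAR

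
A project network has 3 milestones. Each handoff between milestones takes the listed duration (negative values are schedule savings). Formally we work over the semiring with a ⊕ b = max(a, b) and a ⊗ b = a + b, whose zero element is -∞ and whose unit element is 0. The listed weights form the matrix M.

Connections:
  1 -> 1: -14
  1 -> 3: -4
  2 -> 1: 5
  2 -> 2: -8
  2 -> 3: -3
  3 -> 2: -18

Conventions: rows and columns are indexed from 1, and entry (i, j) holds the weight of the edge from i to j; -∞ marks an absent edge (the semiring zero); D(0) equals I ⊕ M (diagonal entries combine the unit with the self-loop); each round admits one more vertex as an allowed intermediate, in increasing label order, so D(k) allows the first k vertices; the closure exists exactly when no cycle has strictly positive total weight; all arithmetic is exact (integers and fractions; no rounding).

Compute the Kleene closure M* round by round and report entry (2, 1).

D(0):
  [0, -∞, -4]
  [5, 0, -3]
  [-∞, -18, 0]
D(1):
  [0, -∞, -4]
  [5, 0, 1]
  [-∞, -18, 0]
D(2):
  [0, -∞, -4]
  [5, 0, 1]
  [-13, -18, 0]
D(3):
  [0, -22, -4]
  [5, 0, 1]
  [-13, -18, 0]
Answer: M*[2][1] = 5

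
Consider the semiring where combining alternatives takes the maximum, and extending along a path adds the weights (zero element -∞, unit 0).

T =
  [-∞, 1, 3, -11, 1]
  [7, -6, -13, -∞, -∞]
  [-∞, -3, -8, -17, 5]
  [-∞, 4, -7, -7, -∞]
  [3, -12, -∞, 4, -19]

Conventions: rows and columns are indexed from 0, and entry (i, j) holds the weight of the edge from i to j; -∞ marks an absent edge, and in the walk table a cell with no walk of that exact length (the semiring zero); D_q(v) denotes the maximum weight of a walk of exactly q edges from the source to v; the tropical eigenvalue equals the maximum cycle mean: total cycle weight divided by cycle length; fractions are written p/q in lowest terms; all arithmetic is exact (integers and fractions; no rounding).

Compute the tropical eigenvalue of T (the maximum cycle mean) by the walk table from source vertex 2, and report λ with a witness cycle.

q=0: [-∞, -∞, 0, -∞, -∞]
q=1: [-∞, -3, -8, -17, 5]
q=2: [8, -7, -16, 9, -3]
q=3: [0, 13, 11, 2, 9]
q=4: [20, 8, 3, 13, 16]
q=5: [19, 21, 23, 20, 21]
Optimal cycle mean attained by: cycle 0->2->4->3->1->0, total 3 + 5 + 4 + 4 + 7, length 5.
Answer: λ = 23/5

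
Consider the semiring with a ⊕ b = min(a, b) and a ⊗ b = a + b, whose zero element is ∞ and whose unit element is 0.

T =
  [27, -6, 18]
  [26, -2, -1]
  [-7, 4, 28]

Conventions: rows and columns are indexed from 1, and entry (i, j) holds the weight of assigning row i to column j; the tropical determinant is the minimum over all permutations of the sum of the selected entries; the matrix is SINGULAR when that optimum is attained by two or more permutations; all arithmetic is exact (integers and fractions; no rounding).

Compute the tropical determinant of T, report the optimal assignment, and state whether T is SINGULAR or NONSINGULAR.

σ = (1, 2, 3): 27 + (-2) + 28 = 53
σ = (1, 3, 2): 27 + (-1) + 4 = 30
σ = (2, 1, 3): (-6) + 26 + 28 = 48
σ = (2, 3, 1): (-6) + (-1) + (-7) = -14
σ = (3, 1, 2): 18 + 26 + 4 = 48
σ = (3, 2, 1): 18 + (-2) + (-7) = 9
Optimal value attained by: σ = (2, 3, 1).
Answer: det⊕(T) = -14; verdict: NONSINGULAR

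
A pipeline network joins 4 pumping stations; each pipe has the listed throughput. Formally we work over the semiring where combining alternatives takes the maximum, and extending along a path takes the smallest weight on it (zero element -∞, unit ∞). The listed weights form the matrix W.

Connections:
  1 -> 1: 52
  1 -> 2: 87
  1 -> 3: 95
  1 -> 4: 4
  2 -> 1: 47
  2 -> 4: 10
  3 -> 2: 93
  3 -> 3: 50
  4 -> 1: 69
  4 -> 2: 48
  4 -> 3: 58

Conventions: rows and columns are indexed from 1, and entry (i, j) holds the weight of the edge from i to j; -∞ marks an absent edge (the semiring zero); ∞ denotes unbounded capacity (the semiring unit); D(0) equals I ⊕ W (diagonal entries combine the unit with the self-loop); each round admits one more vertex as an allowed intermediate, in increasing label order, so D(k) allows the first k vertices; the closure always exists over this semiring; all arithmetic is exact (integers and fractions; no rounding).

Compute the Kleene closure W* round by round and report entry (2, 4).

D(0):
  [∞, 87, 95, 4]
  [47, ∞, -∞, 10]
  [-∞, 93, ∞, -∞]
  [69, 48, 58, ∞]
D(1):
  [∞, 87, 95, 4]
  [47, ∞, 47, 10]
  [-∞, 93, ∞, -∞]
  [69, 69, 69, ∞]
D(2):
  [∞, 87, 95, 10]
  [47, ∞, 47, 10]
  [47, 93, ∞, 10]
  [69, 69, 69, ∞]
D(3):
  [∞, 93, 95, 10]
  [47, ∞, 47, 10]
  [47, 93, ∞, 10]
  [69, 69, 69, ∞]
D(4):
  [∞, 93, 95, 10]
  [47, ∞, 47, 10]
  [47, 93, ∞, 10]
  [69, 69, 69, ∞]
Answer: W*[2][4] = 10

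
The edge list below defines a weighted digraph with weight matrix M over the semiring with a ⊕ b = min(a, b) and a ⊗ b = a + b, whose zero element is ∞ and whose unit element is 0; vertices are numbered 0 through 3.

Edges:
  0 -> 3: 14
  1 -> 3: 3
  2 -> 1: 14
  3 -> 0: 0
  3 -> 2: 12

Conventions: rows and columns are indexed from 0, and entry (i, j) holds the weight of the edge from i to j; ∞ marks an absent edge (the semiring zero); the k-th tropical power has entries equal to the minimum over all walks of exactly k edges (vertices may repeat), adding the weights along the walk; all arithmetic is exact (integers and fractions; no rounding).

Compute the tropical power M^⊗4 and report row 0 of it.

M^⊗2:
  [14, ∞, 26, ∞]
  [3, ∞, 15, ∞]
  [∞, ∞, ∞, 17]
  [∞, 26, ∞, 14]
M^⊗3:
  [∞, 40, ∞, 28]
  [∞, 29, ∞, 17]
  [17, ∞, 29, ∞]
  [14, ∞, 26, 29]
M^⊗4:
  [28, ∞, 40, 43]
  [17, ∞, 29, 32]
  [∞, 43, ∞, 31]
  [29, 40, 41, 28]
Answer: row 0 of M^⊗4 = [28, ∞, 40, 43]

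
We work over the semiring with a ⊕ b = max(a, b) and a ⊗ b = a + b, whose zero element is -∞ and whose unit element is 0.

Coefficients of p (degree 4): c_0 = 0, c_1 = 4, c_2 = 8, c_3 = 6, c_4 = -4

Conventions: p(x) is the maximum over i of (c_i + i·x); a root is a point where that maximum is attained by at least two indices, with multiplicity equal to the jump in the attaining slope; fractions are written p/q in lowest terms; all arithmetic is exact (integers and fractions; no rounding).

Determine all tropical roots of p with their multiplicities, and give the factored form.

hull edge (i=0, c=0) to (i=2, c=8): slope 4, span 2
hull edge (i=2, c=8) to (i=3, c=6): slope -2, span 1
hull edge (i=3, c=6) to (i=4, c=-4): slope -10, span 1
Factored form: p(x) = -4 ⊗ (x ⊕ (-4)) ⊗ (x ⊕ (-4)) ⊗ (x ⊕ 2) ⊗ (x ⊕ 10)
Answer: roots = -4 (mult 2), 2 (mult 1), 10 (mult 1)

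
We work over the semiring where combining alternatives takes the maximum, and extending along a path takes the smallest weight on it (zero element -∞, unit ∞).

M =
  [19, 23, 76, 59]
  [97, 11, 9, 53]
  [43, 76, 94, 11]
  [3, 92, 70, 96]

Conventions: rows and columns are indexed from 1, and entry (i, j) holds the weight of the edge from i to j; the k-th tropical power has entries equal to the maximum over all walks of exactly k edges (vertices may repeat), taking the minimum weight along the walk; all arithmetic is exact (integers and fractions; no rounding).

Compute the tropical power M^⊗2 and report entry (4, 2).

M^⊗2:
  [43, 76, 76, 59]
  [19, 53, 76, 59]
  [76, 76, 94, 53]
  [92, 92, 70, 96]
Key observation: the optimum is the walk 4->4->2, with weight 96 min 92 = 92.
Optimal value attained by: walk 4->4->2.
Answer: (M^⊗2)[4][2] = 92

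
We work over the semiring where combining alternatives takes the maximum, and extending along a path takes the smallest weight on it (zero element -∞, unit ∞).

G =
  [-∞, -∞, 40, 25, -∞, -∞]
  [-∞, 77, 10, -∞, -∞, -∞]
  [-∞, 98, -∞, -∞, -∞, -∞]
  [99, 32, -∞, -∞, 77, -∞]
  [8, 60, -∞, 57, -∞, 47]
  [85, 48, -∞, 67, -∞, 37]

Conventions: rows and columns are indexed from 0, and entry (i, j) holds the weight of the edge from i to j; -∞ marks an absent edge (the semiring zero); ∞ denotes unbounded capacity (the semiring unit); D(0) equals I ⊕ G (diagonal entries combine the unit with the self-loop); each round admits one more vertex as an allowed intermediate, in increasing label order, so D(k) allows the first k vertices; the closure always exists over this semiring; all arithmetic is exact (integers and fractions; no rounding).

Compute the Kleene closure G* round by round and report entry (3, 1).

D(0):
  [∞, -∞, 40, 25, -∞, -∞]
  [-∞, ∞, 10, -∞, -∞, -∞]
  [-∞, 98, ∞, -∞, -∞, -∞]
  [99, 32, -∞, ∞, 77, -∞]
  [8, 60, -∞, 57, ∞, 47]
  [85, 48, -∞, 67, -∞, ∞]
D(1):
  [∞, -∞, 40, 25, -∞, -∞]
  [-∞, ∞, 10, -∞, -∞, -∞]
  [-∞, 98, ∞, -∞, -∞, -∞]
  [99, 32, 40, ∞, 77, -∞]
  [8, 60, 8, 57, ∞, 47]
  [85, 48, 40, 67, -∞, ∞]
D(2):
  [∞, -∞, 40, 25, -∞, -∞]
  [-∞, ∞, 10, -∞, -∞, -∞]
  [-∞, 98, ∞, -∞, -∞, -∞]
  [99, 32, 40, ∞, 77, -∞]
  [8, 60, 10, 57, ∞, 47]
  [85, 48, 40, 67, -∞, ∞]
D(3):
  [∞, 40, 40, 25, -∞, -∞]
  [-∞, ∞, 10, -∞, -∞, -∞]
  [-∞, 98, ∞, -∞, -∞, -∞]
  [99, 40, 40, ∞, 77, -∞]
  [8, 60, 10, 57, ∞, 47]
  [85, 48, 40, 67, -∞, ∞]
D(4):
  [∞, 40, 40, 25, 25, -∞]
  [-∞, ∞, 10, -∞, -∞, -∞]
  [-∞, 98, ∞, -∞, -∞, -∞]
  [99, 40, 40, ∞, 77, -∞]
  [57, 60, 40, 57, ∞, 47]
  [85, 48, 40, 67, 67, ∞]
D(5):
  [∞, 40, 40, 25, 25, 25]
  [-∞, ∞, 10, -∞, -∞, -∞]
  [-∞, 98, ∞, -∞, -∞, -∞]
  [99, 60, 40, ∞, 77, 47]
  [57, 60, 40, 57, ∞, 47]
  [85, 60, 40, 67, 67, ∞]
D(6):
  [∞, 40, 40, 25, 25, 25]
  [-∞, ∞, 10, -∞, -∞, -∞]
  [-∞, 98, ∞, -∞, -∞, -∞]
  [99, 60, 40, ∞, 77, 47]
  [57, 60, 40, 57, ∞, 47]
  [85, 60, 40, 67, 67, ∞]
Answer: G*[3][1] = 60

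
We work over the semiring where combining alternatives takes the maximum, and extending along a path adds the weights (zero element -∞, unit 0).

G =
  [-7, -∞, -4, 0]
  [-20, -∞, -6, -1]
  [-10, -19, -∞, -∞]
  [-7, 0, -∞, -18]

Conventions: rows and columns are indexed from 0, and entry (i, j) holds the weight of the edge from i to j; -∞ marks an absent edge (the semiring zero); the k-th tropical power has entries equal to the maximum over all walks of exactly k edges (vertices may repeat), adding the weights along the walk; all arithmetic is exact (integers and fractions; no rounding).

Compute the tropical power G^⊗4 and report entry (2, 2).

G^⊗2:
  [-7, 0, -11, -7]
  [-8, -1, -24, -19]
  [-17, -∞, -14, -10]
  [-14, -18, -6, -1]
G^⊗3:
  [-14, -7, -6, -1]
  [-15, -19, -7, -2]
  [-17, -10, -21, -17]
  [-8, -1, -18, -14]
G^⊗4:
  [-8, -1, -13, -8]
  [-9, -2, -19, -15]
  [-24, -17, -16, -11]
  [-15, -14, -7, -2]
Key observation: the optimum is the walk 2->0->3->1->2, with weight (-10) + 0 + 0 + (-6) = -16.
Optimal value attained by: walk 2->0->3->1->2.
Answer: (G^⊗4)[2][2] = -16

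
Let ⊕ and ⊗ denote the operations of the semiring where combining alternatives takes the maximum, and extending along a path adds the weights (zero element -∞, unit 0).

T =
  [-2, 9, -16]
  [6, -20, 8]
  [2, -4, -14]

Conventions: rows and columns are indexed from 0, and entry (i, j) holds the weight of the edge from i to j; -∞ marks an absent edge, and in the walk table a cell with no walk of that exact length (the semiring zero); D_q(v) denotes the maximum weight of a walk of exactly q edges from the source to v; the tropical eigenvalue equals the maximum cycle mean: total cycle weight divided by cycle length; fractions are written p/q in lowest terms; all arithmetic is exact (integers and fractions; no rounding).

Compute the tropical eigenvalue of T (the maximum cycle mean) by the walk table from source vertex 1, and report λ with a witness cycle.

q=0: [-∞, 0, -∞]
q=1: [6, -20, 8]
q=2: [10, 15, -6]
q=3: [21, 19, 23]
Optimal cycle mean attained by: cycle 0->1->0, total 9 + 6, length 2.
Answer: λ = 15/2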